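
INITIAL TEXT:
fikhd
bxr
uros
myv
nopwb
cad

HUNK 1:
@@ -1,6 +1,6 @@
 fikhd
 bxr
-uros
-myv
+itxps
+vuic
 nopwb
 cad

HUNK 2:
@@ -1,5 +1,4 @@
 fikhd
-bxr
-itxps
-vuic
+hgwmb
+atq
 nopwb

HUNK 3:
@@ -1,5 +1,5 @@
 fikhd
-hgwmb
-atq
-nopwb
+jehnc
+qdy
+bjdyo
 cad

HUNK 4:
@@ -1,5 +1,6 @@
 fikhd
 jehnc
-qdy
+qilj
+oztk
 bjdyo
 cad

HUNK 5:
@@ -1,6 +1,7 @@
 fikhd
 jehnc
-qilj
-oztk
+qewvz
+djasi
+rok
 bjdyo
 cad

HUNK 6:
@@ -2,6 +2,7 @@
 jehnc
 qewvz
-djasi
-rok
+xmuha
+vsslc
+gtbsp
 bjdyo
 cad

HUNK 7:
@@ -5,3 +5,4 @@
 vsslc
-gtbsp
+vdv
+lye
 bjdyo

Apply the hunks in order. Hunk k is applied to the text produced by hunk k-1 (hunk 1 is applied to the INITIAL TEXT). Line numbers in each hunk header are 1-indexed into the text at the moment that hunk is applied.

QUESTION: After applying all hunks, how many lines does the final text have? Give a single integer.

Hunk 1: at line 1 remove [uros,myv] add [itxps,vuic] -> 6 lines: fikhd bxr itxps vuic nopwb cad
Hunk 2: at line 1 remove [bxr,itxps,vuic] add [hgwmb,atq] -> 5 lines: fikhd hgwmb atq nopwb cad
Hunk 3: at line 1 remove [hgwmb,atq,nopwb] add [jehnc,qdy,bjdyo] -> 5 lines: fikhd jehnc qdy bjdyo cad
Hunk 4: at line 1 remove [qdy] add [qilj,oztk] -> 6 lines: fikhd jehnc qilj oztk bjdyo cad
Hunk 5: at line 1 remove [qilj,oztk] add [qewvz,djasi,rok] -> 7 lines: fikhd jehnc qewvz djasi rok bjdyo cad
Hunk 6: at line 2 remove [djasi,rok] add [xmuha,vsslc,gtbsp] -> 8 lines: fikhd jehnc qewvz xmuha vsslc gtbsp bjdyo cad
Hunk 7: at line 5 remove [gtbsp] add [vdv,lye] -> 9 lines: fikhd jehnc qewvz xmuha vsslc vdv lye bjdyo cad
Final line count: 9

Answer: 9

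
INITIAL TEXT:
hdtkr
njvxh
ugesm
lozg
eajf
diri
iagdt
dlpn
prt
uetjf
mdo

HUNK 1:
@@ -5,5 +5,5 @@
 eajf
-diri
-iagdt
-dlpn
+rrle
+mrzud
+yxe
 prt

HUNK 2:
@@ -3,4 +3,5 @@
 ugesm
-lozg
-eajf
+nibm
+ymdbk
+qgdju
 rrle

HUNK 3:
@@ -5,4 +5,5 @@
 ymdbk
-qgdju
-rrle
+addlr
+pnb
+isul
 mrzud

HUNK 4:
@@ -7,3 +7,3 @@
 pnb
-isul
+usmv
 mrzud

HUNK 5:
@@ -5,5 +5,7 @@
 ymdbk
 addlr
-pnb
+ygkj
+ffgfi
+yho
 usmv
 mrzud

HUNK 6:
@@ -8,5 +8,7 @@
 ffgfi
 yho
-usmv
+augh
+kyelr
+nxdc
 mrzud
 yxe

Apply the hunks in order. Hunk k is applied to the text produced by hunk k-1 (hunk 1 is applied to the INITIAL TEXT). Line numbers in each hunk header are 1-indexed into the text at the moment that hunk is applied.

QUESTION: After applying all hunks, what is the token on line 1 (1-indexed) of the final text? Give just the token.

Answer: hdtkr

Derivation:
Hunk 1: at line 5 remove [diri,iagdt,dlpn] add [rrle,mrzud,yxe] -> 11 lines: hdtkr njvxh ugesm lozg eajf rrle mrzud yxe prt uetjf mdo
Hunk 2: at line 3 remove [lozg,eajf] add [nibm,ymdbk,qgdju] -> 12 lines: hdtkr njvxh ugesm nibm ymdbk qgdju rrle mrzud yxe prt uetjf mdo
Hunk 3: at line 5 remove [qgdju,rrle] add [addlr,pnb,isul] -> 13 lines: hdtkr njvxh ugesm nibm ymdbk addlr pnb isul mrzud yxe prt uetjf mdo
Hunk 4: at line 7 remove [isul] add [usmv] -> 13 lines: hdtkr njvxh ugesm nibm ymdbk addlr pnb usmv mrzud yxe prt uetjf mdo
Hunk 5: at line 5 remove [pnb] add [ygkj,ffgfi,yho] -> 15 lines: hdtkr njvxh ugesm nibm ymdbk addlr ygkj ffgfi yho usmv mrzud yxe prt uetjf mdo
Hunk 6: at line 8 remove [usmv] add [augh,kyelr,nxdc] -> 17 lines: hdtkr njvxh ugesm nibm ymdbk addlr ygkj ffgfi yho augh kyelr nxdc mrzud yxe prt uetjf mdo
Final line 1: hdtkr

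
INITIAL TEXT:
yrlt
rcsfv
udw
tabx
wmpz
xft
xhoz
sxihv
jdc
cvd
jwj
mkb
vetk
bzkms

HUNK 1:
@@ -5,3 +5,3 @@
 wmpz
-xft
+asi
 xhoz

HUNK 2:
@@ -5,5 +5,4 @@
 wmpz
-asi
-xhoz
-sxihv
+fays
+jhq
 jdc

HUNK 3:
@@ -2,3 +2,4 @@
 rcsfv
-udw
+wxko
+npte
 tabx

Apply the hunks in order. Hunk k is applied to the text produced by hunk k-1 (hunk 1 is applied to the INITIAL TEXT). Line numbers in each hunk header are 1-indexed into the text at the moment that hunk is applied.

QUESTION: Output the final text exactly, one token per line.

Answer: yrlt
rcsfv
wxko
npte
tabx
wmpz
fays
jhq
jdc
cvd
jwj
mkb
vetk
bzkms

Derivation:
Hunk 1: at line 5 remove [xft] add [asi] -> 14 lines: yrlt rcsfv udw tabx wmpz asi xhoz sxihv jdc cvd jwj mkb vetk bzkms
Hunk 2: at line 5 remove [asi,xhoz,sxihv] add [fays,jhq] -> 13 lines: yrlt rcsfv udw tabx wmpz fays jhq jdc cvd jwj mkb vetk bzkms
Hunk 3: at line 2 remove [udw] add [wxko,npte] -> 14 lines: yrlt rcsfv wxko npte tabx wmpz fays jhq jdc cvd jwj mkb vetk bzkms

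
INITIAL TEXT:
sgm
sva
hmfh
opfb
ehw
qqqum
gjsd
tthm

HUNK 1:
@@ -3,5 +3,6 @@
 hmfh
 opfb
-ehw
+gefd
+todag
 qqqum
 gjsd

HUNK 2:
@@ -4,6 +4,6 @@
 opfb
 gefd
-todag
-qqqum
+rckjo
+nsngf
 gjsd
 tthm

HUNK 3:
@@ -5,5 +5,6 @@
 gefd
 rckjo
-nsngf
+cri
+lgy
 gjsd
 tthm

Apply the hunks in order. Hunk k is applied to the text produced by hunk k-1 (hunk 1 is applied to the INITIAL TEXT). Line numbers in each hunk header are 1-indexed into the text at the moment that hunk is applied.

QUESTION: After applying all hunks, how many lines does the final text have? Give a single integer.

Answer: 10

Derivation:
Hunk 1: at line 3 remove [ehw] add [gefd,todag] -> 9 lines: sgm sva hmfh opfb gefd todag qqqum gjsd tthm
Hunk 2: at line 4 remove [todag,qqqum] add [rckjo,nsngf] -> 9 lines: sgm sva hmfh opfb gefd rckjo nsngf gjsd tthm
Hunk 3: at line 5 remove [nsngf] add [cri,lgy] -> 10 lines: sgm sva hmfh opfb gefd rckjo cri lgy gjsd tthm
Final line count: 10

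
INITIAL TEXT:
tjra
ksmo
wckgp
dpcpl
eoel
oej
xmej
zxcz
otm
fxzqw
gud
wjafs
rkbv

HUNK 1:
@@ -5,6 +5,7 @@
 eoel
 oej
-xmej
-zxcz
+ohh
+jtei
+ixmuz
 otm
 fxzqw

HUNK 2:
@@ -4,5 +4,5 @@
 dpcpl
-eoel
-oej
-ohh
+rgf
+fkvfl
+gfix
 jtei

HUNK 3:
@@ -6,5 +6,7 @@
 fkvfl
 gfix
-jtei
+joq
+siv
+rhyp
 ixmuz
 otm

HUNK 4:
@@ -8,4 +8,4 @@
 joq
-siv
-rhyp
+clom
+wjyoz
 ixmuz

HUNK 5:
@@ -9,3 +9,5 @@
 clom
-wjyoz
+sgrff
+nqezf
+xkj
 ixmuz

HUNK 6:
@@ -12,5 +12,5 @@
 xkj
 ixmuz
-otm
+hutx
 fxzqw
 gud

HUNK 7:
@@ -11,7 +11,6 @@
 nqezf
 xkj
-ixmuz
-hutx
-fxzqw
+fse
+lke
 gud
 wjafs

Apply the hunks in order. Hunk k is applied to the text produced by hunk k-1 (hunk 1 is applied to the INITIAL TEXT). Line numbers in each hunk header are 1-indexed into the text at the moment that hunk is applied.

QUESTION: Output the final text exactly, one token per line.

Answer: tjra
ksmo
wckgp
dpcpl
rgf
fkvfl
gfix
joq
clom
sgrff
nqezf
xkj
fse
lke
gud
wjafs
rkbv

Derivation:
Hunk 1: at line 5 remove [xmej,zxcz] add [ohh,jtei,ixmuz] -> 14 lines: tjra ksmo wckgp dpcpl eoel oej ohh jtei ixmuz otm fxzqw gud wjafs rkbv
Hunk 2: at line 4 remove [eoel,oej,ohh] add [rgf,fkvfl,gfix] -> 14 lines: tjra ksmo wckgp dpcpl rgf fkvfl gfix jtei ixmuz otm fxzqw gud wjafs rkbv
Hunk 3: at line 6 remove [jtei] add [joq,siv,rhyp] -> 16 lines: tjra ksmo wckgp dpcpl rgf fkvfl gfix joq siv rhyp ixmuz otm fxzqw gud wjafs rkbv
Hunk 4: at line 8 remove [siv,rhyp] add [clom,wjyoz] -> 16 lines: tjra ksmo wckgp dpcpl rgf fkvfl gfix joq clom wjyoz ixmuz otm fxzqw gud wjafs rkbv
Hunk 5: at line 9 remove [wjyoz] add [sgrff,nqezf,xkj] -> 18 lines: tjra ksmo wckgp dpcpl rgf fkvfl gfix joq clom sgrff nqezf xkj ixmuz otm fxzqw gud wjafs rkbv
Hunk 6: at line 12 remove [otm] add [hutx] -> 18 lines: tjra ksmo wckgp dpcpl rgf fkvfl gfix joq clom sgrff nqezf xkj ixmuz hutx fxzqw gud wjafs rkbv
Hunk 7: at line 11 remove [ixmuz,hutx,fxzqw] add [fse,lke] -> 17 lines: tjra ksmo wckgp dpcpl rgf fkvfl gfix joq clom sgrff nqezf xkj fse lke gud wjafs rkbv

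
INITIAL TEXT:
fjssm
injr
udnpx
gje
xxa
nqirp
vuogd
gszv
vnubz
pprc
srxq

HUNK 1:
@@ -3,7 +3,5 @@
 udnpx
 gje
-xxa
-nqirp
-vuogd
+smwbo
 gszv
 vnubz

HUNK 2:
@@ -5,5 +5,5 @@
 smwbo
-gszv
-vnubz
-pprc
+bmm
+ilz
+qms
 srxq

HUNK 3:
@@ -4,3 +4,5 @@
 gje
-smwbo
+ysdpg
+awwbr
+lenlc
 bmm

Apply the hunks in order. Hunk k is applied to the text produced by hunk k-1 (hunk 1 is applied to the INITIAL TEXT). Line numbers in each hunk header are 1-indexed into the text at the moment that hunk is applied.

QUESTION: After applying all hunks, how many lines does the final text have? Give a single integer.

Answer: 11

Derivation:
Hunk 1: at line 3 remove [xxa,nqirp,vuogd] add [smwbo] -> 9 lines: fjssm injr udnpx gje smwbo gszv vnubz pprc srxq
Hunk 2: at line 5 remove [gszv,vnubz,pprc] add [bmm,ilz,qms] -> 9 lines: fjssm injr udnpx gje smwbo bmm ilz qms srxq
Hunk 3: at line 4 remove [smwbo] add [ysdpg,awwbr,lenlc] -> 11 lines: fjssm injr udnpx gje ysdpg awwbr lenlc bmm ilz qms srxq
Final line count: 11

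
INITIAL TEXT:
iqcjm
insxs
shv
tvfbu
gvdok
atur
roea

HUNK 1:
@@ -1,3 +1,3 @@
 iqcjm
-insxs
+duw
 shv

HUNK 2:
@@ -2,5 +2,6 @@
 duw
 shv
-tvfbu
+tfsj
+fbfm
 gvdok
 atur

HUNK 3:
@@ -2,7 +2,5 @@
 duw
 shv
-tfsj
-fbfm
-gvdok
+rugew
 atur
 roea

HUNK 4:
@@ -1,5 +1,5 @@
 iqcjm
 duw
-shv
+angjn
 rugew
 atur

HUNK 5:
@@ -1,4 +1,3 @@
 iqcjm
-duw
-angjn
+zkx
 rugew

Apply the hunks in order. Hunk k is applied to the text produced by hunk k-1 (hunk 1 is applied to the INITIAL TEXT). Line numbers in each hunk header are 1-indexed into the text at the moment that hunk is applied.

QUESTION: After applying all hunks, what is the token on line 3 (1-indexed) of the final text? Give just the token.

Answer: rugew

Derivation:
Hunk 1: at line 1 remove [insxs] add [duw] -> 7 lines: iqcjm duw shv tvfbu gvdok atur roea
Hunk 2: at line 2 remove [tvfbu] add [tfsj,fbfm] -> 8 lines: iqcjm duw shv tfsj fbfm gvdok atur roea
Hunk 3: at line 2 remove [tfsj,fbfm,gvdok] add [rugew] -> 6 lines: iqcjm duw shv rugew atur roea
Hunk 4: at line 1 remove [shv] add [angjn] -> 6 lines: iqcjm duw angjn rugew atur roea
Hunk 5: at line 1 remove [duw,angjn] add [zkx] -> 5 lines: iqcjm zkx rugew atur roea
Final line 3: rugew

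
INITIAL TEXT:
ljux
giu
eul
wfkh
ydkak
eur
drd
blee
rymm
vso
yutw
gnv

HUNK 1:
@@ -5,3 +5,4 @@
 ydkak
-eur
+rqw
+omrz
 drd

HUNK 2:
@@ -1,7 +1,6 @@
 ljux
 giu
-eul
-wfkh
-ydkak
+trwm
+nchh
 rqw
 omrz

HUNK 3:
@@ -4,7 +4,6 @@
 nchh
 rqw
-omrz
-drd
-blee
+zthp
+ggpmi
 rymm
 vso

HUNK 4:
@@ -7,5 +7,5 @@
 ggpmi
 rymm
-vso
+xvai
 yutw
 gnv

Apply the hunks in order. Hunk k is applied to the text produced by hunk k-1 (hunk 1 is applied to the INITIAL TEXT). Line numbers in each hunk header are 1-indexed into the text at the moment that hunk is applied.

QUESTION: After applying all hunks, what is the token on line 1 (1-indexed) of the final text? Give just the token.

Hunk 1: at line 5 remove [eur] add [rqw,omrz] -> 13 lines: ljux giu eul wfkh ydkak rqw omrz drd blee rymm vso yutw gnv
Hunk 2: at line 1 remove [eul,wfkh,ydkak] add [trwm,nchh] -> 12 lines: ljux giu trwm nchh rqw omrz drd blee rymm vso yutw gnv
Hunk 3: at line 4 remove [omrz,drd,blee] add [zthp,ggpmi] -> 11 lines: ljux giu trwm nchh rqw zthp ggpmi rymm vso yutw gnv
Hunk 4: at line 7 remove [vso] add [xvai] -> 11 lines: ljux giu trwm nchh rqw zthp ggpmi rymm xvai yutw gnv
Final line 1: ljux

Answer: ljux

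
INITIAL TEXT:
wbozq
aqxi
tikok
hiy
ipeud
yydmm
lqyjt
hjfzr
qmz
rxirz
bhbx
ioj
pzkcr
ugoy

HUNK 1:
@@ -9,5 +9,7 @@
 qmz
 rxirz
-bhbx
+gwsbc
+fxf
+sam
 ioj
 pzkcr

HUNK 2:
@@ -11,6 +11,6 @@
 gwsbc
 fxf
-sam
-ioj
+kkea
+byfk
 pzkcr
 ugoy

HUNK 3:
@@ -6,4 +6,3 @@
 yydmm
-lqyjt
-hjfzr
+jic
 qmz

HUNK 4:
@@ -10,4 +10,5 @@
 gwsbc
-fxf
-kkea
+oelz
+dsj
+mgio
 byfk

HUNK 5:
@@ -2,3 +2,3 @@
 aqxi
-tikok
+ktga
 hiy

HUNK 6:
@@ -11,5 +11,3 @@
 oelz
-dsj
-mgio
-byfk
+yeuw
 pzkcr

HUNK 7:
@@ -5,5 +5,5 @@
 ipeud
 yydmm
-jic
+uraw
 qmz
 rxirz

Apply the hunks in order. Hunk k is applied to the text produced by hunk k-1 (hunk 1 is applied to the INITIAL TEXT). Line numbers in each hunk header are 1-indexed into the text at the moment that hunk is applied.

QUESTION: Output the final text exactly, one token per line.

Hunk 1: at line 9 remove [bhbx] add [gwsbc,fxf,sam] -> 16 lines: wbozq aqxi tikok hiy ipeud yydmm lqyjt hjfzr qmz rxirz gwsbc fxf sam ioj pzkcr ugoy
Hunk 2: at line 11 remove [sam,ioj] add [kkea,byfk] -> 16 lines: wbozq aqxi tikok hiy ipeud yydmm lqyjt hjfzr qmz rxirz gwsbc fxf kkea byfk pzkcr ugoy
Hunk 3: at line 6 remove [lqyjt,hjfzr] add [jic] -> 15 lines: wbozq aqxi tikok hiy ipeud yydmm jic qmz rxirz gwsbc fxf kkea byfk pzkcr ugoy
Hunk 4: at line 10 remove [fxf,kkea] add [oelz,dsj,mgio] -> 16 lines: wbozq aqxi tikok hiy ipeud yydmm jic qmz rxirz gwsbc oelz dsj mgio byfk pzkcr ugoy
Hunk 5: at line 2 remove [tikok] add [ktga] -> 16 lines: wbozq aqxi ktga hiy ipeud yydmm jic qmz rxirz gwsbc oelz dsj mgio byfk pzkcr ugoy
Hunk 6: at line 11 remove [dsj,mgio,byfk] add [yeuw] -> 14 lines: wbozq aqxi ktga hiy ipeud yydmm jic qmz rxirz gwsbc oelz yeuw pzkcr ugoy
Hunk 7: at line 5 remove [jic] add [uraw] -> 14 lines: wbozq aqxi ktga hiy ipeud yydmm uraw qmz rxirz gwsbc oelz yeuw pzkcr ugoy

Answer: wbozq
aqxi
ktga
hiy
ipeud
yydmm
uraw
qmz
rxirz
gwsbc
oelz
yeuw
pzkcr
ugoy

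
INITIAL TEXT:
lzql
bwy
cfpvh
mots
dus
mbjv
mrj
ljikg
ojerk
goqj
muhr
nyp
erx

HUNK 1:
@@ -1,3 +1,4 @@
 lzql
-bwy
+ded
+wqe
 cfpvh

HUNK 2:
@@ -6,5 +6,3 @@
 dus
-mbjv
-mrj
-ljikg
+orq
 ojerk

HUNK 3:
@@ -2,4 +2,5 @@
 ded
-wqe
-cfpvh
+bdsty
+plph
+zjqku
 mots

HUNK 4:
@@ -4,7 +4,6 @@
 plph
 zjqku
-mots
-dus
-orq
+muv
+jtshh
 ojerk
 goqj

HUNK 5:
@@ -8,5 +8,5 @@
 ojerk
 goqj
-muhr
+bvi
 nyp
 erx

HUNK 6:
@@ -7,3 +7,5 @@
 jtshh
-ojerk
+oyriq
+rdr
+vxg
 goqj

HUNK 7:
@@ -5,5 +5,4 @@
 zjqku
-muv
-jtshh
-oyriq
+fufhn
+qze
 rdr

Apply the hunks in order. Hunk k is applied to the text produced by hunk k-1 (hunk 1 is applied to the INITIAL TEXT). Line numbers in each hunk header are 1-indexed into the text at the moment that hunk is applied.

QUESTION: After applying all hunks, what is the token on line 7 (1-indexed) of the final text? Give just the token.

Answer: qze

Derivation:
Hunk 1: at line 1 remove [bwy] add [ded,wqe] -> 14 lines: lzql ded wqe cfpvh mots dus mbjv mrj ljikg ojerk goqj muhr nyp erx
Hunk 2: at line 6 remove [mbjv,mrj,ljikg] add [orq] -> 12 lines: lzql ded wqe cfpvh mots dus orq ojerk goqj muhr nyp erx
Hunk 3: at line 2 remove [wqe,cfpvh] add [bdsty,plph,zjqku] -> 13 lines: lzql ded bdsty plph zjqku mots dus orq ojerk goqj muhr nyp erx
Hunk 4: at line 4 remove [mots,dus,orq] add [muv,jtshh] -> 12 lines: lzql ded bdsty plph zjqku muv jtshh ojerk goqj muhr nyp erx
Hunk 5: at line 8 remove [muhr] add [bvi] -> 12 lines: lzql ded bdsty plph zjqku muv jtshh ojerk goqj bvi nyp erx
Hunk 6: at line 7 remove [ojerk] add [oyriq,rdr,vxg] -> 14 lines: lzql ded bdsty plph zjqku muv jtshh oyriq rdr vxg goqj bvi nyp erx
Hunk 7: at line 5 remove [muv,jtshh,oyriq] add [fufhn,qze] -> 13 lines: lzql ded bdsty plph zjqku fufhn qze rdr vxg goqj bvi nyp erx
Final line 7: qze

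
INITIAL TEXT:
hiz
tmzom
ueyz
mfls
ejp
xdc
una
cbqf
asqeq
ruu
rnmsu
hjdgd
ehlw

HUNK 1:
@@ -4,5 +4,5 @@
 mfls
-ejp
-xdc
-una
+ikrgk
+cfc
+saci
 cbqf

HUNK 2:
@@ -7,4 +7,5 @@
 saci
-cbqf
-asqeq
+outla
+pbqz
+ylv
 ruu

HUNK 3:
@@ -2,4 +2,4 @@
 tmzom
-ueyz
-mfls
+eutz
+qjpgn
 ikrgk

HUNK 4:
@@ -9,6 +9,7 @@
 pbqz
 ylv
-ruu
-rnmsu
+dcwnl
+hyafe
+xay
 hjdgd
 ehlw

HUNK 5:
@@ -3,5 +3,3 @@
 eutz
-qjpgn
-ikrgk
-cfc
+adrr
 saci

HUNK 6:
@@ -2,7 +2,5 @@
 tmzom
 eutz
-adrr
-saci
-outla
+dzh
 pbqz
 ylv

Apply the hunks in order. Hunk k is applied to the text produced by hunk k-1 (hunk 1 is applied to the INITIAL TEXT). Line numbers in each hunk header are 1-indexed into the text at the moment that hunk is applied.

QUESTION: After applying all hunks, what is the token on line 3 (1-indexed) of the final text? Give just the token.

Hunk 1: at line 4 remove [ejp,xdc,una] add [ikrgk,cfc,saci] -> 13 lines: hiz tmzom ueyz mfls ikrgk cfc saci cbqf asqeq ruu rnmsu hjdgd ehlw
Hunk 2: at line 7 remove [cbqf,asqeq] add [outla,pbqz,ylv] -> 14 lines: hiz tmzom ueyz mfls ikrgk cfc saci outla pbqz ylv ruu rnmsu hjdgd ehlw
Hunk 3: at line 2 remove [ueyz,mfls] add [eutz,qjpgn] -> 14 lines: hiz tmzom eutz qjpgn ikrgk cfc saci outla pbqz ylv ruu rnmsu hjdgd ehlw
Hunk 4: at line 9 remove [ruu,rnmsu] add [dcwnl,hyafe,xay] -> 15 lines: hiz tmzom eutz qjpgn ikrgk cfc saci outla pbqz ylv dcwnl hyafe xay hjdgd ehlw
Hunk 5: at line 3 remove [qjpgn,ikrgk,cfc] add [adrr] -> 13 lines: hiz tmzom eutz adrr saci outla pbqz ylv dcwnl hyafe xay hjdgd ehlw
Hunk 6: at line 2 remove [adrr,saci,outla] add [dzh] -> 11 lines: hiz tmzom eutz dzh pbqz ylv dcwnl hyafe xay hjdgd ehlw
Final line 3: eutz

Answer: eutz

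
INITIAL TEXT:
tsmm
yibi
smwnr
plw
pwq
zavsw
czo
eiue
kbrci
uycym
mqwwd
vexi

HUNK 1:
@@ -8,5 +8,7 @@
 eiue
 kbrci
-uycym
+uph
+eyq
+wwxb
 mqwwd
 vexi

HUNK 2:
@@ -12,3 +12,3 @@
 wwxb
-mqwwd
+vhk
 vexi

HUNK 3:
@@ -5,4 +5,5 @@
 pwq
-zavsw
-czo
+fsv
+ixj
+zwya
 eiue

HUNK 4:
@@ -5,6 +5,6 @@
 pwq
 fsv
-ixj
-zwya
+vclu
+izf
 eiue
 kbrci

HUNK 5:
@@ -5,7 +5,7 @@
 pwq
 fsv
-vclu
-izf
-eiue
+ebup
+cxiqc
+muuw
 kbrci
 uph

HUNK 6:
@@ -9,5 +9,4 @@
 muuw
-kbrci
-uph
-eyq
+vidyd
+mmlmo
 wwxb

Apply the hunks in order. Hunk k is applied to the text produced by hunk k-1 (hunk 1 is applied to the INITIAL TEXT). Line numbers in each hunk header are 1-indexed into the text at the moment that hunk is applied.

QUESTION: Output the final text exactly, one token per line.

Hunk 1: at line 8 remove [uycym] add [uph,eyq,wwxb] -> 14 lines: tsmm yibi smwnr plw pwq zavsw czo eiue kbrci uph eyq wwxb mqwwd vexi
Hunk 2: at line 12 remove [mqwwd] add [vhk] -> 14 lines: tsmm yibi smwnr plw pwq zavsw czo eiue kbrci uph eyq wwxb vhk vexi
Hunk 3: at line 5 remove [zavsw,czo] add [fsv,ixj,zwya] -> 15 lines: tsmm yibi smwnr plw pwq fsv ixj zwya eiue kbrci uph eyq wwxb vhk vexi
Hunk 4: at line 5 remove [ixj,zwya] add [vclu,izf] -> 15 lines: tsmm yibi smwnr plw pwq fsv vclu izf eiue kbrci uph eyq wwxb vhk vexi
Hunk 5: at line 5 remove [vclu,izf,eiue] add [ebup,cxiqc,muuw] -> 15 lines: tsmm yibi smwnr plw pwq fsv ebup cxiqc muuw kbrci uph eyq wwxb vhk vexi
Hunk 6: at line 9 remove [kbrci,uph,eyq] add [vidyd,mmlmo] -> 14 lines: tsmm yibi smwnr plw pwq fsv ebup cxiqc muuw vidyd mmlmo wwxb vhk vexi

Answer: tsmm
yibi
smwnr
plw
pwq
fsv
ebup
cxiqc
muuw
vidyd
mmlmo
wwxb
vhk
vexi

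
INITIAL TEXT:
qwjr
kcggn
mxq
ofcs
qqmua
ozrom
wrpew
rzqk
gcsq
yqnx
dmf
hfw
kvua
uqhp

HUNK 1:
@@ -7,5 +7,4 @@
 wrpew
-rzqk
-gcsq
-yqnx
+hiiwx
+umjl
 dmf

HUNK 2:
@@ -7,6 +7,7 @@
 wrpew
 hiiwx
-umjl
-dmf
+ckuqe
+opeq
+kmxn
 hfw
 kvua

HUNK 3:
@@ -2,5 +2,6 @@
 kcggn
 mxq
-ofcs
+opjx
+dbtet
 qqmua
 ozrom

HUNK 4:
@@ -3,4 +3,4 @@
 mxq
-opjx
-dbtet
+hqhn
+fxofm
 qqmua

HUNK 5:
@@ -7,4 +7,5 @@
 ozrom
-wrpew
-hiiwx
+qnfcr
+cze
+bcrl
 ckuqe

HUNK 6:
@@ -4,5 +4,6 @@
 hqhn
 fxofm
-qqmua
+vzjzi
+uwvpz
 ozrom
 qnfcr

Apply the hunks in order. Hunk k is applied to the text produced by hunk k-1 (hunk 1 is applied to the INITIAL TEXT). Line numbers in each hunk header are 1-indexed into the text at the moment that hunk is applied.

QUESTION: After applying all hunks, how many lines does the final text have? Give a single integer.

Answer: 17

Derivation:
Hunk 1: at line 7 remove [rzqk,gcsq,yqnx] add [hiiwx,umjl] -> 13 lines: qwjr kcggn mxq ofcs qqmua ozrom wrpew hiiwx umjl dmf hfw kvua uqhp
Hunk 2: at line 7 remove [umjl,dmf] add [ckuqe,opeq,kmxn] -> 14 lines: qwjr kcggn mxq ofcs qqmua ozrom wrpew hiiwx ckuqe opeq kmxn hfw kvua uqhp
Hunk 3: at line 2 remove [ofcs] add [opjx,dbtet] -> 15 lines: qwjr kcggn mxq opjx dbtet qqmua ozrom wrpew hiiwx ckuqe opeq kmxn hfw kvua uqhp
Hunk 4: at line 3 remove [opjx,dbtet] add [hqhn,fxofm] -> 15 lines: qwjr kcggn mxq hqhn fxofm qqmua ozrom wrpew hiiwx ckuqe opeq kmxn hfw kvua uqhp
Hunk 5: at line 7 remove [wrpew,hiiwx] add [qnfcr,cze,bcrl] -> 16 lines: qwjr kcggn mxq hqhn fxofm qqmua ozrom qnfcr cze bcrl ckuqe opeq kmxn hfw kvua uqhp
Hunk 6: at line 4 remove [qqmua] add [vzjzi,uwvpz] -> 17 lines: qwjr kcggn mxq hqhn fxofm vzjzi uwvpz ozrom qnfcr cze bcrl ckuqe opeq kmxn hfw kvua uqhp
Final line count: 17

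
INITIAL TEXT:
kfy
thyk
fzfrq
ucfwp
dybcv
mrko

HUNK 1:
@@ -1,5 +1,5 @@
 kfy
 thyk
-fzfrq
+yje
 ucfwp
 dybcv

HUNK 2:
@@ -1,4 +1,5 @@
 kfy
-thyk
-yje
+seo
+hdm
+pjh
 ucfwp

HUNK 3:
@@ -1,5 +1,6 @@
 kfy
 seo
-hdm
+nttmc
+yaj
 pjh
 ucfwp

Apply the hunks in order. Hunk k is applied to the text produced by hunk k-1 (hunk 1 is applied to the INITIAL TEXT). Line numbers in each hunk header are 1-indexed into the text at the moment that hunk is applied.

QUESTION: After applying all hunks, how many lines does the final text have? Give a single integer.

Answer: 8

Derivation:
Hunk 1: at line 1 remove [fzfrq] add [yje] -> 6 lines: kfy thyk yje ucfwp dybcv mrko
Hunk 2: at line 1 remove [thyk,yje] add [seo,hdm,pjh] -> 7 lines: kfy seo hdm pjh ucfwp dybcv mrko
Hunk 3: at line 1 remove [hdm] add [nttmc,yaj] -> 8 lines: kfy seo nttmc yaj pjh ucfwp dybcv mrko
Final line count: 8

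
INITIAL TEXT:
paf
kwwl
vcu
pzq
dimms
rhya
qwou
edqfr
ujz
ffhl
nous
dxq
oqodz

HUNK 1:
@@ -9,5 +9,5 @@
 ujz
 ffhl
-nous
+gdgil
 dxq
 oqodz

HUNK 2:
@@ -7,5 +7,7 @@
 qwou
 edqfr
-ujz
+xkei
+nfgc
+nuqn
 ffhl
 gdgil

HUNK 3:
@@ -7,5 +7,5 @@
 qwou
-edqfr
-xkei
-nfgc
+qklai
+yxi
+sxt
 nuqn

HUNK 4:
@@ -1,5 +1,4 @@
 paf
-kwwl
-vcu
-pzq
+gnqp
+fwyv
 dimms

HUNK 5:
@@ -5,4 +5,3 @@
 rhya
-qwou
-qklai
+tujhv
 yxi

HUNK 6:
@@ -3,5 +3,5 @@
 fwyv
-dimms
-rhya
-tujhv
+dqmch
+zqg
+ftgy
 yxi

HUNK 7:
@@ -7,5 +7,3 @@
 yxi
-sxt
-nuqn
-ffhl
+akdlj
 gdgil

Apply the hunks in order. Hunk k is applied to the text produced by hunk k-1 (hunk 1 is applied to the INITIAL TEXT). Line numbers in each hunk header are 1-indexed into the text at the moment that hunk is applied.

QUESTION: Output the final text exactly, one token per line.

Answer: paf
gnqp
fwyv
dqmch
zqg
ftgy
yxi
akdlj
gdgil
dxq
oqodz

Derivation:
Hunk 1: at line 9 remove [nous] add [gdgil] -> 13 lines: paf kwwl vcu pzq dimms rhya qwou edqfr ujz ffhl gdgil dxq oqodz
Hunk 2: at line 7 remove [ujz] add [xkei,nfgc,nuqn] -> 15 lines: paf kwwl vcu pzq dimms rhya qwou edqfr xkei nfgc nuqn ffhl gdgil dxq oqodz
Hunk 3: at line 7 remove [edqfr,xkei,nfgc] add [qklai,yxi,sxt] -> 15 lines: paf kwwl vcu pzq dimms rhya qwou qklai yxi sxt nuqn ffhl gdgil dxq oqodz
Hunk 4: at line 1 remove [kwwl,vcu,pzq] add [gnqp,fwyv] -> 14 lines: paf gnqp fwyv dimms rhya qwou qklai yxi sxt nuqn ffhl gdgil dxq oqodz
Hunk 5: at line 5 remove [qwou,qklai] add [tujhv] -> 13 lines: paf gnqp fwyv dimms rhya tujhv yxi sxt nuqn ffhl gdgil dxq oqodz
Hunk 6: at line 3 remove [dimms,rhya,tujhv] add [dqmch,zqg,ftgy] -> 13 lines: paf gnqp fwyv dqmch zqg ftgy yxi sxt nuqn ffhl gdgil dxq oqodz
Hunk 7: at line 7 remove [sxt,nuqn,ffhl] add [akdlj] -> 11 lines: paf gnqp fwyv dqmch zqg ftgy yxi akdlj gdgil dxq oqodz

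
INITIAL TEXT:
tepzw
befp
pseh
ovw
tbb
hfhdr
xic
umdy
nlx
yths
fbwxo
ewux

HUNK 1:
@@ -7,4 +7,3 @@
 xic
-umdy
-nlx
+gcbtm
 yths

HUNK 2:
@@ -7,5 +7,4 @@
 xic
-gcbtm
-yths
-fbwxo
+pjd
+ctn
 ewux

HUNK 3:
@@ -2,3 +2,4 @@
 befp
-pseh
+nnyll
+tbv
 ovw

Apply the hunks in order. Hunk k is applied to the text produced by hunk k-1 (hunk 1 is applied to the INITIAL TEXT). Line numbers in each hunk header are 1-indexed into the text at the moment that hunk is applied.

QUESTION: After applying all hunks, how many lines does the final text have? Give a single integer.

Answer: 11

Derivation:
Hunk 1: at line 7 remove [umdy,nlx] add [gcbtm] -> 11 lines: tepzw befp pseh ovw tbb hfhdr xic gcbtm yths fbwxo ewux
Hunk 2: at line 7 remove [gcbtm,yths,fbwxo] add [pjd,ctn] -> 10 lines: tepzw befp pseh ovw tbb hfhdr xic pjd ctn ewux
Hunk 3: at line 2 remove [pseh] add [nnyll,tbv] -> 11 lines: tepzw befp nnyll tbv ovw tbb hfhdr xic pjd ctn ewux
Final line count: 11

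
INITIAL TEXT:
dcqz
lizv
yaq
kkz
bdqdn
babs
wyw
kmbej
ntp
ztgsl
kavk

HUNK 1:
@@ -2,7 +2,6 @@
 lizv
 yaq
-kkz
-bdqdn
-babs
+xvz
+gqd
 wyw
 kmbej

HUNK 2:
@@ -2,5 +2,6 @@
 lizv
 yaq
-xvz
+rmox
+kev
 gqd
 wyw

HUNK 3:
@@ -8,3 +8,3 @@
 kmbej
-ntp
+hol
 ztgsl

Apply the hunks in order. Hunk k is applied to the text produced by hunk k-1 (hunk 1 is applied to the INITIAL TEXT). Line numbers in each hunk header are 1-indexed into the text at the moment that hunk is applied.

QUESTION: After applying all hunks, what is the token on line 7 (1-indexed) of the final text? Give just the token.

Hunk 1: at line 2 remove [kkz,bdqdn,babs] add [xvz,gqd] -> 10 lines: dcqz lizv yaq xvz gqd wyw kmbej ntp ztgsl kavk
Hunk 2: at line 2 remove [xvz] add [rmox,kev] -> 11 lines: dcqz lizv yaq rmox kev gqd wyw kmbej ntp ztgsl kavk
Hunk 3: at line 8 remove [ntp] add [hol] -> 11 lines: dcqz lizv yaq rmox kev gqd wyw kmbej hol ztgsl kavk
Final line 7: wyw

Answer: wyw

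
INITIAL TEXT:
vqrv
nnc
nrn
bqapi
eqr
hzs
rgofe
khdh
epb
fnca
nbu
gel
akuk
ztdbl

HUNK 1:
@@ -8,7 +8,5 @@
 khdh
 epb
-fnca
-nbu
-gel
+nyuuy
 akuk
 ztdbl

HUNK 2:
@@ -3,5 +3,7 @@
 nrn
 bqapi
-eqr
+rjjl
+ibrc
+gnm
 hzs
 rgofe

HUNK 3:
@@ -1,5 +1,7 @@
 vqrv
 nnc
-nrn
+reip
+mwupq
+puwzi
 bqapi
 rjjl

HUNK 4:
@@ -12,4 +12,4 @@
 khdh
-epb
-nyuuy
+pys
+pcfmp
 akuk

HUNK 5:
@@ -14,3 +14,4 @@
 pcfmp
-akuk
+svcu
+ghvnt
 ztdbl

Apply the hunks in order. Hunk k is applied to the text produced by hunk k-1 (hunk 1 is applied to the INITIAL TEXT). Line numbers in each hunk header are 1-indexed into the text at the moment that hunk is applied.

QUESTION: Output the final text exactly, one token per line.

Hunk 1: at line 8 remove [fnca,nbu,gel] add [nyuuy] -> 12 lines: vqrv nnc nrn bqapi eqr hzs rgofe khdh epb nyuuy akuk ztdbl
Hunk 2: at line 3 remove [eqr] add [rjjl,ibrc,gnm] -> 14 lines: vqrv nnc nrn bqapi rjjl ibrc gnm hzs rgofe khdh epb nyuuy akuk ztdbl
Hunk 3: at line 1 remove [nrn] add [reip,mwupq,puwzi] -> 16 lines: vqrv nnc reip mwupq puwzi bqapi rjjl ibrc gnm hzs rgofe khdh epb nyuuy akuk ztdbl
Hunk 4: at line 12 remove [epb,nyuuy] add [pys,pcfmp] -> 16 lines: vqrv nnc reip mwupq puwzi bqapi rjjl ibrc gnm hzs rgofe khdh pys pcfmp akuk ztdbl
Hunk 5: at line 14 remove [akuk] add [svcu,ghvnt] -> 17 lines: vqrv nnc reip mwupq puwzi bqapi rjjl ibrc gnm hzs rgofe khdh pys pcfmp svcu ghvnt ztdbl

Answer: vqrv
nnc
reip
mwupq
puwzi
bqapi
rjjl
ibrc
gnm
hzs
rgofe
khdh
pys
pcfmp
svcu
ghvnt
ztdbl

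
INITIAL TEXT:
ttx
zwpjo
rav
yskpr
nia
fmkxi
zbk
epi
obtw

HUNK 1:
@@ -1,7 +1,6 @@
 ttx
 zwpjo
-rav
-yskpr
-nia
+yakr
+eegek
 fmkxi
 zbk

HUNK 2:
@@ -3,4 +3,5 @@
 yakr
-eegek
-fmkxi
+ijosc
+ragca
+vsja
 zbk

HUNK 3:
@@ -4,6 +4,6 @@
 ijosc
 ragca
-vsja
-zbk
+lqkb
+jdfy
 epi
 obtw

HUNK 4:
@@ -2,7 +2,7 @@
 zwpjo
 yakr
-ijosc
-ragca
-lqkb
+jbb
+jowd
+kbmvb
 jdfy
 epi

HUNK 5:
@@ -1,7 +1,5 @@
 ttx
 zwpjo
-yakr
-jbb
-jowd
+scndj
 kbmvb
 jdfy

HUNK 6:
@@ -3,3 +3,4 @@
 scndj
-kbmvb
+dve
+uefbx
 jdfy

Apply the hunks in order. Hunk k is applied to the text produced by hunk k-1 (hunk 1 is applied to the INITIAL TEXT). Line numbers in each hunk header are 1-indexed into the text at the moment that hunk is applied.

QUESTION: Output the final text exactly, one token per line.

Hunk 1: at line 1 remove [rav,yskpr,nia] add [yakr,eegek] -> 8 lines: ttx zwpjo yakr eegek fmkxi zbk epi obtw
Hunk 2: at line 3 remove [eegek,fmkxi] add [ijosc,ragca,vsja] -> 9 lines: ttx zwpjo yakr ijosc ragca vsja zbk epi obtw
Hunk 3: at line 4 remove [vsja,zbk] add [lqkb,jdfy] -> 9 lines: ttx zwpjo yakr ijosc ragca lqkb jdfy epi obtw
Hunk 4: at line 2 remove [ijosc,ragca,lqkb] add [jbb,jowd,kbmvb] -> 9 lines: ttx zwpjo yakr jbb jowd kbmvb jdfy epi obtw
Hunk 5: at line 1 remove [yakr,jbb,jowd] add [scndj] -> 7 lines: ttx zwpjo scndj kbmvb jdfy epi obtw
Hunk 6: at line 3 remove [kbmvb] add [dve,uefbx] -> 8 lines: ttx zwpjo scndj dve uefbx jdfy epi obtw

Answer: ttx
zwpjo
scndj
dve
uefbx
jdfy
epi
obtw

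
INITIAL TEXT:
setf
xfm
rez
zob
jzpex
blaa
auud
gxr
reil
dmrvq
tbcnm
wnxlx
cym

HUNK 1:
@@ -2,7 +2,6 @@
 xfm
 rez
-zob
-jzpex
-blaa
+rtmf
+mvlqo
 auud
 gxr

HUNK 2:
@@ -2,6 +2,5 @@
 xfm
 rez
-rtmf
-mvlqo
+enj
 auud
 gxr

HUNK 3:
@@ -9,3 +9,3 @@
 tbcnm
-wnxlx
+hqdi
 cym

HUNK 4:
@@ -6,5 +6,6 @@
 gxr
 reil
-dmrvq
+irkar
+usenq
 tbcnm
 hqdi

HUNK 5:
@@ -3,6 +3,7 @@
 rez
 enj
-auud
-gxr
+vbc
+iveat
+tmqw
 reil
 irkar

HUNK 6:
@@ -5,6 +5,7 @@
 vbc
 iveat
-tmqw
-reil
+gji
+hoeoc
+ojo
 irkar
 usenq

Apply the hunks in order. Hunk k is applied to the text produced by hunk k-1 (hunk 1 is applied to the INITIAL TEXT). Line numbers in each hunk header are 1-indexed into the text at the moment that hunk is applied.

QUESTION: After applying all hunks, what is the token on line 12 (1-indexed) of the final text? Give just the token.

Answer: tbcnm

Derivation:
Hunk 1: at line 2 remove [zob,jzpex,blaa] add [rtmf,mvlqo] -> 12 lines: setf xfm rez rtmf mvlqo auud gxr reil dmrvq tbcnm wnxlx cym
Hunk 2: at line 2 remove [rtmf,mvlqo] add [enj] -> 11 lines: setf xfm rez enj auud gxr reil dmrvq tbcnm wnxlx cym
Hunk 3: at line 9 remove [wnxlx] add [hqdi] -> 11 lines: setf xfm rez enj auud gxr reil dmrvq tbcnm hqdi cym
Hunk 4: at line 6 remove [dmrvq] add [irkar,usenq] -> 12 lines: setf xfm rez enj auud gxr reil irkar usenq tbcnm hqdi cym
Hunk 5: at line 3 remove [auud,gxr] add [vbc,iveat,tmqw] -> 13 lines: setf xfm rez enj vbc iveat tmqw reil irkar usenq tbcnm hqdi cym
Hunk 6: at line 5 remove [tmqw,reil] add [gji,hoeoc,ojo] -> 14 lines: setf xfm rez enj vbc iveat gji hoeoc ojo irkar usenq tbcnm hqdi cym
Final line 12: tbcnm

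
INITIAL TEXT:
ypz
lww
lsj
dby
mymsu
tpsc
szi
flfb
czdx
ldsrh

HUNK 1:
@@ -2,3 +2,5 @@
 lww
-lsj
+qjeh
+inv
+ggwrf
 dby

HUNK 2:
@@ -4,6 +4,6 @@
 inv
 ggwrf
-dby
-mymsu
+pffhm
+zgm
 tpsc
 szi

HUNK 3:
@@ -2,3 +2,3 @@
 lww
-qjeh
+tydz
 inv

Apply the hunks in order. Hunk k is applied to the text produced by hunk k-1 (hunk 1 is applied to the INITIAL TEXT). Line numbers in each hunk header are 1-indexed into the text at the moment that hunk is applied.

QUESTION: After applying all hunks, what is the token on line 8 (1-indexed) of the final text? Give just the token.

Hunk 1: at line 2 remove [lsj] add [qjeh,inv,ggwrf] -> 12 lines: ypz lww qjeh inv ggwrf dby mymsu tpsc szi flfb czdx ldsrh
Hunk 2: at line 4 remove [dby,mymsu] add [pffhm,zgm] -> 12 lines: ypz lww qjeh inv ggwrf pffhm zgm tpsc szi flfb czdx ldsrh
Hunk 3: at line 2 remove [qjeh] add [tydz] -> 12 lines: ypz lww tydz inv ggwrf pffhm zgm tpsc szi flfb czdx ldsrh
Final line 8: tpsc

Answer: tpsc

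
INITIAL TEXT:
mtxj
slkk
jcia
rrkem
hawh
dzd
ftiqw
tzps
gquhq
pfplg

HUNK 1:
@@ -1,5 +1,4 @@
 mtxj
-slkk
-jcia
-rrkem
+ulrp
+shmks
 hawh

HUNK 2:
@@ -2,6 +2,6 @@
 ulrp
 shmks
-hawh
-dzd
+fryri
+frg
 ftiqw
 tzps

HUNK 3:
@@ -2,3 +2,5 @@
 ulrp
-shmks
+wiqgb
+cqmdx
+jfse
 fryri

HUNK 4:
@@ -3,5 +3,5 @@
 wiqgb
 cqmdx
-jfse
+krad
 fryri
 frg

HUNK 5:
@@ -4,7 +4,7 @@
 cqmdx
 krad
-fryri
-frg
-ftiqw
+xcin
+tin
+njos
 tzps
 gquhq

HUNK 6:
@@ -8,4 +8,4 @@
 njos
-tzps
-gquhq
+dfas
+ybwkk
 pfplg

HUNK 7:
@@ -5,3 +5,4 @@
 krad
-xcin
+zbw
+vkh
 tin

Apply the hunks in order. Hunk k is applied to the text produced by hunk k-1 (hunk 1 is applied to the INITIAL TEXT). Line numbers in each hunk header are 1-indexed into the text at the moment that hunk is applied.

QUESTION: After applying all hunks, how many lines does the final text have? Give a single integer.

Hunk 1: at line 1 remove [slkk,jcia,rrkem] add [ulrp,shmks] -> 9 lines: mtxj ulrp shmks hawh dzd ftiqw tzps gquhq pfplg
Hunk 2: at line 2 remove [hawh,dzd] add [fryri,frg] -> 9 lines: mtxj ulrp shmks fryri frg ftiqw tzps gquhq pfplg
Hunk 3: at line 2 remove [shmks] add [wiqgb,cqmdx,jfse] -> 11 lines: mtxj ulrp wiqgb cqmdx jfse fryri frg ftiqw tzps gquhq pfplg
Hunk 4: at line 3 remove [jfse] add [krad] -> 11 lines: mtxj ulrp wiqgb cqmdx krad fryri frg ftiqw tzps gquhq pfplg
Hunk 5: at line 4 remove [fryri,frg,ftiqw] add [xcin,tin,njos] -> 11 lines: mtxj ulrp wiqgb cqmdx krad xcin tin njos tzps gquhq pfplg
Hunk 6: at line 8 remove [tzps,gquhq] add [dfas,ybwkk] -> 11 lines: mtxj ulrp wiqgb cqmdx krad xcin tin njos dfas ybwkk pfplg
Hunk 7: at line 5 remove [xcin] add [zbw,vkh] -> 12 lines: mtxj ulrp wiqgb cqmdx krad zbw vkh tin njos dfas ybwkk pfplg
Final line count: 12

Answer: 12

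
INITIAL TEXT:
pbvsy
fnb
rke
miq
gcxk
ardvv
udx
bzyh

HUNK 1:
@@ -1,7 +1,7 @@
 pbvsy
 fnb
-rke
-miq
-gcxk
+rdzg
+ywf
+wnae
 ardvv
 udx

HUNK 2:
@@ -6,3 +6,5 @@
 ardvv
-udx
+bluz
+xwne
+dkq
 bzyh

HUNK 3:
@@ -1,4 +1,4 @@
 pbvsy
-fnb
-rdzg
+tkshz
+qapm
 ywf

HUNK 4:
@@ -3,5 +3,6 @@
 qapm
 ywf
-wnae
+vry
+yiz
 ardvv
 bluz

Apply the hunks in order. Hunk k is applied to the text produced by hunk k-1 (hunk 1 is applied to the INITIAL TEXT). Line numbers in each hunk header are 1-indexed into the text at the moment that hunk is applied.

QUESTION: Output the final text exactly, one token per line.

Hunk 1: at line 1 remove [rke,miq,gcxk] add [rdzg,ywf,wnae] -> 8 lines: pbvsy fnb rdzg ywf wnae ardvv udx bzyh
Hunk 2: at line 6 remove [udx] add [bluz,xwne,dkq] -> 10 lines: pbvsy fnb rdzg ywf wnae ardvv bluz xwne dkq bzyh
Hunk 3: at line 1 remove [fnb,rdzg] add [tkshz,qapm] -> 10 lines: pbvsy tkshz qapm ywf wnae ardvv bluz xwne dkq bzyh
Hunk 4: at line 3 remove [wnae] add [vry,yiz] -> 11 lines: pbvsy tkshz qapm ywf vry yiz ardvv bluz xwne dkq bzyh

Answer: pbvsy
tkshz
qapm
ywf
vry
yiz
ardvv
bluz
xwne
dkq
bzyh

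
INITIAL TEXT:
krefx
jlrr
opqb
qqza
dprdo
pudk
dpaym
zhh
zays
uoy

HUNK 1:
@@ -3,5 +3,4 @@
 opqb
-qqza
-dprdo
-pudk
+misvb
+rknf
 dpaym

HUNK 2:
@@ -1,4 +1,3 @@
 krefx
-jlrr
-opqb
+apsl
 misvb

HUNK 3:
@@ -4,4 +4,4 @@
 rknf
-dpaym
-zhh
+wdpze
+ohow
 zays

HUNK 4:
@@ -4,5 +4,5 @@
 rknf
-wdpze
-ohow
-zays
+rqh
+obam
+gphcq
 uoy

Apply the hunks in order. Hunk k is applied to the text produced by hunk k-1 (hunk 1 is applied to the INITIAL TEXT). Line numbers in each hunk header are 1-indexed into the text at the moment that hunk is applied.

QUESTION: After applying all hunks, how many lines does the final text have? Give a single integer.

Hunk 1: at line 3 remove [qqza,dprdo,pudk] add [misvb,rknf] -> 9 lines: krefx jlrr opqb misvb rknf dpaym zhh zays uoy
Hunk 2: at line 1 remove [jlrr,opqb] add [apsl] -> 8 lines: krefx apsl misvb rknf dpaym zhh zays uoy
Hunk 3: at line 4 remove [dpaym,zhh] add [wdpze,ohow] -> 8 lines: krefx apsl misvb rknf wdpze ohow zays uoy
Hunk 4: at line 4 remove [wdpze,ohow,zays] add [rqh,obam,gphcq] -> 8 lines: krefx apsl misvb rknf rqh obam gphcq uoy
Final line count: 8

Answer: 8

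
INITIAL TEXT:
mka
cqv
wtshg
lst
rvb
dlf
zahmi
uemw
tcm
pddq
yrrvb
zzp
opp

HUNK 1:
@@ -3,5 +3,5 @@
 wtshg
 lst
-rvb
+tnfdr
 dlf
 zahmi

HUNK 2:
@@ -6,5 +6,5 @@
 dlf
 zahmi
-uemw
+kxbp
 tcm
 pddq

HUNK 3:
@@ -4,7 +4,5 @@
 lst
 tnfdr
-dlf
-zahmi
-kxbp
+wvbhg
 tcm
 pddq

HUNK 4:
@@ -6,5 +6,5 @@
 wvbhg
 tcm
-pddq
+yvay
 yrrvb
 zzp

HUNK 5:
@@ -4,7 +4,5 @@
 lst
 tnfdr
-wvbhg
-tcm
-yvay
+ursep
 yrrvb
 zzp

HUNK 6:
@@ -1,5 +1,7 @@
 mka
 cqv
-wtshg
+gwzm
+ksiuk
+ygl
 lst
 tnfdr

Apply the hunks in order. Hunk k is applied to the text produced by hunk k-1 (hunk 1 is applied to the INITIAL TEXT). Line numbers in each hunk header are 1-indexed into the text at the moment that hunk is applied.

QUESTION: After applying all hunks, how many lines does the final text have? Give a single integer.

Answer: 11

Derivation:
Hunk 1: at line 3 remove [rvb] add [tnfdr] -> 13 lines: mka cqv wtshg lst tnfdr dlf zahmi uemw tcm pddq yrrvb zzp opp
Hunk 2: at line 6 remove [uemw] add [kxbp] -> 13 lines: mka cqv wtshg lst tnfdr dlf zahmi kxbp tcm pddq yrrvb zzp opp
Hunk 3: at line 4 remove [dlf,zahmi,kxbp] add [wvbhg] -> 11 lines: mka cqv wtshg lst tnfdr wvbhg tcm pddq yrrvb zzp opp
Hunk 4: at line 6 remove [pddq] add [yvay] -> 11 lines: mka cqv wtshg lst tnfdr wvbhg tcm yvay yrrvb zzp opp
Hunk 5: at line 4 remove [wvbhg,tcm,yvay] add [ursep] -> 9 lines: mka cqv wtshg lst tnfdr ursep yrrvb zzp opp
Hunk 6: at line 1 remove [wtshg] add [gwzm,ksiuk,ygl] -> 11 lines: mka cqv gwzm ksiuk ygl lst tnfdr ursep yrrvb zzp opp
Final line count: 11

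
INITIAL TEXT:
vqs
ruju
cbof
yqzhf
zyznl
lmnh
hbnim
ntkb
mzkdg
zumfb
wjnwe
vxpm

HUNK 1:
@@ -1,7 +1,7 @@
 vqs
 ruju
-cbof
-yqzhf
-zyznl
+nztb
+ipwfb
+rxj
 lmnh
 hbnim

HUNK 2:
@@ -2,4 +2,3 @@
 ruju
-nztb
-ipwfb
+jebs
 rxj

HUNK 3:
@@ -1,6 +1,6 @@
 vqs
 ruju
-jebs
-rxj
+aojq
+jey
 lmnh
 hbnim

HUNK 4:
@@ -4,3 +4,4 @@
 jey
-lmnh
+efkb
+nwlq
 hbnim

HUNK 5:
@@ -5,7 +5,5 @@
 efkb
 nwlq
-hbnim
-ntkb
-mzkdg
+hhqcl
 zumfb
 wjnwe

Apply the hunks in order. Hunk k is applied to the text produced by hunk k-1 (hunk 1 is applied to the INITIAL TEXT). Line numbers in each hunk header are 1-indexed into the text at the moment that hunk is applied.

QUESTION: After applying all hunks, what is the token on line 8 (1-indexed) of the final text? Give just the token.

Answer: zumfb

Derivation:
Hunk 1: at line 1 remove [cbof,yqzhf,zyznl] add [nztb,ipwfb,rxj] -> 12 lines: vqs ruju nztb ipwfb rxj lmnh hbnim ntkb mzkdg zumfb wjnwe vxpm
Hunk 2: at line 2 remove [nztb,ipwfb] add [jebs] -> 11 lines: vqs ruju jebs rxj lmnh hbnim ntkb mzkdg zumfb wjnwe vxpm
Hunk 3: at line 1 remove [jebs,rxj] add [aojq,jey] -> 11 lines: vqs ruju aojq jey lmnh hbnim ntkb mzkdg zumfb wjnwe vxpm
Hunk 4: at line 4 remove [lmnh] add [efkb,nwlq] -> 12 lines: vqs ruju aojq jey efkb nwlq hbnim ntkb mzkdg zumfb wjnwe vxpm
Hunk 5: at line 5 remove [hbnim,ntkb,mzkdg] add [hhqcl] -> 10 lines: vqs ruju aojq jey efkb nwlq hhqcl zumfb wjnwe vxpm
Final line 8: zumfb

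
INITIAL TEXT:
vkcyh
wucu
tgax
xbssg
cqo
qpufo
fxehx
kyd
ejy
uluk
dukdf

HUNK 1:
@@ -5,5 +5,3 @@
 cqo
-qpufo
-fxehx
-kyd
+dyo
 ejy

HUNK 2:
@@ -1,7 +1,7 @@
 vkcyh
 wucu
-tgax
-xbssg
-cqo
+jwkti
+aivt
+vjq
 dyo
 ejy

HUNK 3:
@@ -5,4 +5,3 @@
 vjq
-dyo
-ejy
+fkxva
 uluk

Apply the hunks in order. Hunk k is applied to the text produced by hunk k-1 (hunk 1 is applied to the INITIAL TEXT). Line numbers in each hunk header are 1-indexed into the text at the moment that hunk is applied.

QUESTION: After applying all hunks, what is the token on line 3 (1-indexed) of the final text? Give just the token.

Hunk 1: at line 5 remove [qpufo,fxehx,kyd] add [dyo] -> 9 lines: vkcyh wucu tgax xbssg cqo dyo ejy uluk dukdf
Hunk 2: at line 1 remove [tgax,xbssg,cqo] add [jwkti,aivt,vjq] -> 9 lines: vkcyh wucu jwkti aivt vjq dyo ejy uluk dukdf
Hunk 3: at line 5 remove [dyo,ejy] add [fkxva] -> 8 lines: vkcyh wucu jwkti aivt vjq fkxva uluk dukdf
Final line 3: jwkti

Answer: jwkti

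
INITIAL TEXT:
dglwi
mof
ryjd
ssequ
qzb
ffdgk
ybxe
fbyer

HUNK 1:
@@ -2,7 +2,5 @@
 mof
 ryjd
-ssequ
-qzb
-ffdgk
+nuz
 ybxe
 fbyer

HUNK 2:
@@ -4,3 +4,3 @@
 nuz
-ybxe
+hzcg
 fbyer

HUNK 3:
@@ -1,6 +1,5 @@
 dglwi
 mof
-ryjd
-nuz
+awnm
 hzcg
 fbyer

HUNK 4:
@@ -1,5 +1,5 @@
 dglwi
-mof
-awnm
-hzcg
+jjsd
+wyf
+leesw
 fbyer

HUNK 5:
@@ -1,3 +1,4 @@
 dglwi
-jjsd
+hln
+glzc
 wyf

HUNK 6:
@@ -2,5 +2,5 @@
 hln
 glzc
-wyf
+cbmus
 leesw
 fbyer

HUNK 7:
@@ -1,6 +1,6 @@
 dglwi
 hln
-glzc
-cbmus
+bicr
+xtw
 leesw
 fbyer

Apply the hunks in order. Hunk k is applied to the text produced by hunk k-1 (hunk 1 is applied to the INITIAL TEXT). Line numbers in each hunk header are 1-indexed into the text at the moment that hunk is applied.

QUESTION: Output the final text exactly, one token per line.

Hunk 1: at line 2 remove [ssequ,qzb,ffdgk] add [nuz] -> 6 lines: dglwi mof ryjd nuz ybxe fbyer
Hunk 2: at line 4 remove [ybxe] add [hzcg] -> 6 lines: dglwi mof ryjd nuz hzcg fbyer
Hunk 3: at line 1 remove [ryjd,nuz] add [awnm] -> 5 lines: dglwi mof awnm hzcg fbyer
Hunk 4: at line 1 remove [mof,awnm,hzcg] add [jjsd,wyf,leesw] -> 5 lines: dglwi jjsd wyf leesw fbyer
Hunk 5: at line 1 remove [jjsd] add [hln,glzc] -> 6 lines: dglwi hln glzc wyf leesw fbyer
Hunk 6: at line 2 remove [wyf] add [cbmus] -> 6 lines: dglwi hln glzc cbmus leesw fbyer
Hunk 7: at line 1 remove [glzc,cbmus] add [bicr,xtw] -> 6 lines: dglwi hln bicr xtw leesw fbyer

Answer: dglwi
hln
bicr
xtw
leesw
fbyer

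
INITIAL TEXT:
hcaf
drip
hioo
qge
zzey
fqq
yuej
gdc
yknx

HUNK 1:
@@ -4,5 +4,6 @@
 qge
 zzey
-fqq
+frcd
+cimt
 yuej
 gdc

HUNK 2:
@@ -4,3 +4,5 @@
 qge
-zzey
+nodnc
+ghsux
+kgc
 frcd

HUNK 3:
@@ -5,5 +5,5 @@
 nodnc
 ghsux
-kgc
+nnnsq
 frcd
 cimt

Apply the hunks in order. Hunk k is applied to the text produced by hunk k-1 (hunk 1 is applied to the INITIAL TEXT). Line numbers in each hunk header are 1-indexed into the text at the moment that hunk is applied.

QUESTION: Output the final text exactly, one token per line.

Hunk 1: at line 4 remove [fqq] add [frcd,cimt] -> 10 lines: hcaf drip hioo qge zzey frcd cimt yuej gdc yknx
Hunk 2: at line 4 remove [zzey] add [nodnc,ghsux,kgc] -> 12 lines: hcaf drip hioo qge nodnc ghsux kgc frcd cimt yuej gdc yknx
Hunk 3: at line 5 remove [kgc] add [nnnsq] -> 12 lines: hcaf drip hioo qge nodnc ghsux nnnsq frcd cimt yuej gdc yknx

Answer: hcaf
drip
hioo
qge
nodnc
ghsux
nnnsq
frcd
cimt
yuej
gdc
yknx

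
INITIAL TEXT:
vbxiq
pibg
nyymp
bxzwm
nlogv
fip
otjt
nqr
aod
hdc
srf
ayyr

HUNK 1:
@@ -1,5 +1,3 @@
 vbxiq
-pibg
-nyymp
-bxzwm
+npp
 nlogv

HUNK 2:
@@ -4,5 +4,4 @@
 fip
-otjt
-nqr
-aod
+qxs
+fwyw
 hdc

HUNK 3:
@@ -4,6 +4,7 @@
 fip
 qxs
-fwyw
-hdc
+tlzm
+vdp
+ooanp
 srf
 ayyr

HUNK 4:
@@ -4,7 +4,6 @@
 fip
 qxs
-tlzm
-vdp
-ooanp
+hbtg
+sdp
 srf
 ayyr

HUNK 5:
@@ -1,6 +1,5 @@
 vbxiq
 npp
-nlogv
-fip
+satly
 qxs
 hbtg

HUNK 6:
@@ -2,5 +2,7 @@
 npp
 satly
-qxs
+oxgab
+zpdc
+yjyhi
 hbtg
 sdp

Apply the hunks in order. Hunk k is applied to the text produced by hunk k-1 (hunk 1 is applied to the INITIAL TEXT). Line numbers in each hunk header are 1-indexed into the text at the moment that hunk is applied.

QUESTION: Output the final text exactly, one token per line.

Hunk 1: at line 1 remove [pibg,nyymp,bxzwm] add [npp] -> 10 lines: vbxiq npp nlogv fip otjt nqr aod hdc srf ayyr
Hunk 2: at line 4 remove [otjt,nqr,aod] add [qxs,fwyw] -> 9 lines: vbxiq npp nlogv fip qxs fwyw hdc srf ayyr
Hunk 3: at line 4 remove [fwyw,hdc] add [tlzm,vdp,ooanp] -> 10 lines: vbxiq npp nlogv fip qxs tlzm vdp ooanp srf ayyr
Hunk 4: at line 4 remove [tlzm,vdp,ooanp] add [hbtg,sdp] -> 9 lines: vbxiq npp nlogv fip qxs hbtg sdp srf ayyr
Hunk 5: at line 1 remove [nlogv,fip] add [satly] -> 8 lines: vbxiq npp satly qxs hbtg sdp srf ayyr
Hunk 6: at line 2 remove [qxs] add [oxgab,zpdc,yjyhi] -> 10 lines: vbxiq npp satly oxgab zpdc yjyhi hbtg sdp srf ayyr

Answer: vbxiq
npp
satly
oxgab
zpdc
yjyhi
hbtg
sdp
srf
ayyr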